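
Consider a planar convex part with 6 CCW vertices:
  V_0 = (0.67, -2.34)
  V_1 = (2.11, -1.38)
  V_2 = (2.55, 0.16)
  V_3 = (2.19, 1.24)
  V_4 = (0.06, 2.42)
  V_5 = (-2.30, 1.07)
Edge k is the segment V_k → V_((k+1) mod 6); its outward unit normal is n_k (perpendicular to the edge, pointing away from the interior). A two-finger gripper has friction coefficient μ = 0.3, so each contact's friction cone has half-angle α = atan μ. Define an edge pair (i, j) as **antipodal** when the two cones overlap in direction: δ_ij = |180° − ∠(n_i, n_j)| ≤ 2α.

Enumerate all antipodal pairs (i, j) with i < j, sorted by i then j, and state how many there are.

count = 3; pairs: (0,4), (2,5), (3,5)

α = atan 0.3 = 16.70°;  2α = 33.40°
n_0 = (+0.5547, -0.8321)
n_1 = (+0.9615, -0.2747)
n_2 = (+0.9487, +0.3162)
n_3 = (+0.4846, +0.8747)
n_4 = (-0.4965, +0.8680)
n_5 = (-0.7541, -0.6568)
  (0,1): δ = 139.64°  ·
  (0,2): δ = 105.26°  ·
  (0,3): δ = 62.68°  ·
  (0,4): δ = 3.92°  ✓
  (0,5): δ = 97.36°  ·
  (1,2): δ = 145.62°  ·
  (1,3): δ = 103.04°  ·
  (1,4): δ = 44.28°  ·
  (1,5): δ = 57.00°  ·
  (2,3): δ = 137.42°  ·
  (2,4): δ = 78.66°  ·
  (2,5): δ = 22.62°  ✓
  (3,4): δ = 121.24°  ·
  (3,5): δ = 19.96°  ✓
  (4,5): δ = 78.72°  ·
antipodal pairs: 3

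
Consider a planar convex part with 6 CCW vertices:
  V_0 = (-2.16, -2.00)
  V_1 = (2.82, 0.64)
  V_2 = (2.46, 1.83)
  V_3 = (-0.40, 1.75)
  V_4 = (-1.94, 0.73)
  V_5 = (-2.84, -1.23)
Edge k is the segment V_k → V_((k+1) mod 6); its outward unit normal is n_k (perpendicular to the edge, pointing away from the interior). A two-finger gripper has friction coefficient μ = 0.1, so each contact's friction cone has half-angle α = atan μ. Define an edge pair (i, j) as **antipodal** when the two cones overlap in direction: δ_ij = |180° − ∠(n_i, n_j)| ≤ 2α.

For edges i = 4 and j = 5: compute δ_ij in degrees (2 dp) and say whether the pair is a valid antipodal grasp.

α = atan 0.1 = 5.71°;  2α = 11.42°
edge 4: e_4 = (-0.90, -1.96);  n_4 = (-0.9088, +0.4173)
edge 5: e_5 = (+0.68, -0.77);  n_5 = (-0.7496, -0.6619)
∠(n_4, n_5) = 66.11°
δ = |180° − 66.11°| = 113.89°
113.89° > 2α = 11.42°  →  invalid

δ = 113.89°, invalid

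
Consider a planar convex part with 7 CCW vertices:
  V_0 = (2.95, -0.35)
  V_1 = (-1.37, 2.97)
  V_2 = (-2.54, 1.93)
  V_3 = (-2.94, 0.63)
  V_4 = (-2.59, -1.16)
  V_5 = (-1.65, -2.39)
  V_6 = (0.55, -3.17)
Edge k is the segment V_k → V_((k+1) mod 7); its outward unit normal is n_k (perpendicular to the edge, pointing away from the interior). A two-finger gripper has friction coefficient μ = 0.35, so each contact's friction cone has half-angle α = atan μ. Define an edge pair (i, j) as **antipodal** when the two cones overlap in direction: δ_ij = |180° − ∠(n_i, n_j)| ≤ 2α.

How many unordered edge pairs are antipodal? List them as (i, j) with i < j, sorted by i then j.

α = atan 0.35 = 19.29°;  2α = 38.58°
n_0 = (+0.6094, +0.7929)
n_1 = (-0.6644, +0.7474)
n_2 = (-0.9558, +0.2941)
n_3 = (-0.9814, -0.1919)
n_4 = (-0.7945, -0.6072)
n_5 = (-0.3342, -0.9425)
n_6 = (+0.7615, -0.6481)
  (0,1): δ = 100.82°  ·
  (0,2): δ = 69.56°  ·
  (0,3): δ = 41.39°  ·
  (0,4): δ = 15.07°  ✓
  (0,5): δ = 18.02°  ✓
  (0,6): δ = 87.14°  ·
  (1,2): δ = 148.74°  ·
  (1,3): δ = 120.57°  ·
  (1,4): δ = 94.25°  ·
  (1,5): δ = 61.16°  ·
  (1,6): δ = 7.97°  ✓
  (2,3): δ = 151.83°  ·
  (2,4): δ = 125.51°  ·
  (2,5): δ = 92.42°  ·
  (2,6): δ = 23.30°  ✓
  (3,4): δ = 153.68°  ·
  (3,5): δ = 120.59°  ·
  (3,6): δ = 51.46°  ·
  (4,5): δ = 146.91°  ·
  (4,6): δ = 77.79°  ·
  (5,6): δ = 110.88°  ·
antipodal pairs: 4

count = 4; pairs: (0,4), (0,5), (1,6), (2,6)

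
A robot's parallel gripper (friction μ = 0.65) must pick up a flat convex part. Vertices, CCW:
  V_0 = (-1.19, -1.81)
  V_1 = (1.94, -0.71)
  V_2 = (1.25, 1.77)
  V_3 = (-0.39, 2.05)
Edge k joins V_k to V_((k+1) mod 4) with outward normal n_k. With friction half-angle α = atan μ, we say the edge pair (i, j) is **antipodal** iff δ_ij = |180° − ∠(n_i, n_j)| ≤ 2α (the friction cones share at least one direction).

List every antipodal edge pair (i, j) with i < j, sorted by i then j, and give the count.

α = atan 0.65 = 33.02°;  2α = 66.05°
n_0 = (+0.3316, -0.9434)
n_1 = (+0.9634, +0.2680)
n_2 = (+0.1683, +0.9857)
n_3 = (-0.9792, +0.2029)
  (0,1): δ = 93.82°  ·
  (0,2): δ = 29.05°  ✓
  (0,3): δ = 58.93°  ✓
  (1,2): δ = 115.24°  ·
  (1,3): δ = 27.26°  ✓
  (2,3): δ = 92.02°  ·
antipodal pairs: 3

count = 3; pairs: (0,2), (0,3), (1,3)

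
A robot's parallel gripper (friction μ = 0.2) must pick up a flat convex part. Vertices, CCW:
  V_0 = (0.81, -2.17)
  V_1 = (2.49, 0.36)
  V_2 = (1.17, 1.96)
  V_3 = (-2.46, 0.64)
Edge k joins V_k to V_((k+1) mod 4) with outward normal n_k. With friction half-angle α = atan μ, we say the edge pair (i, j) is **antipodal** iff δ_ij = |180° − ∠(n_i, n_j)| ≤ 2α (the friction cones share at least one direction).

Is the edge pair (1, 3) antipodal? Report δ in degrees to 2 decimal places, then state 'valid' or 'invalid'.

α = atan 0.2 = 11.31°;  2α = 22.62°
edge 1: e_1 = (-1.32, +1.60);  n_1 = (+0.7714, +0.6364)
edge 3: e_3 = (+3.27, -2.81);  n_3 = (-0.6517, -0.7584)
∠(n_1, n_3) = 170.20°
δ = |180° − 170.20°| = 9.80°
9.80° ≤ 2α = 22.62°  →  valid

δ = 9.80°, valid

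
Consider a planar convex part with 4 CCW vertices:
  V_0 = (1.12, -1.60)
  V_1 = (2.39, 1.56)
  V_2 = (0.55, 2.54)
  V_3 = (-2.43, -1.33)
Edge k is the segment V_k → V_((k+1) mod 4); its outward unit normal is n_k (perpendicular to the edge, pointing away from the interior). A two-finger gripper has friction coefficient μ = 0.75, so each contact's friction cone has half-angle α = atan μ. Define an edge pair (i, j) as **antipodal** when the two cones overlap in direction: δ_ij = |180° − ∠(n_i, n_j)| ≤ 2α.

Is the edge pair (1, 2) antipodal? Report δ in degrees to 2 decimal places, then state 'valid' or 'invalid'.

δ = 99.56°, invalid

α = atan 0.75 = 36.87°;  2α = 73.74°
edge 1: e_1 = (-1.84, +0.98);  n_1 = (+0.4701, +0.8826)
edge 2: e_2 = (-2.98, -3.87);  n_2 = (-0.7923, +0.6101)
∠(n_1, n_2) = 80.44°
δ = |180° − 80.44°| = 99.56°
99.56° > 2α = 73.74°  →  invalid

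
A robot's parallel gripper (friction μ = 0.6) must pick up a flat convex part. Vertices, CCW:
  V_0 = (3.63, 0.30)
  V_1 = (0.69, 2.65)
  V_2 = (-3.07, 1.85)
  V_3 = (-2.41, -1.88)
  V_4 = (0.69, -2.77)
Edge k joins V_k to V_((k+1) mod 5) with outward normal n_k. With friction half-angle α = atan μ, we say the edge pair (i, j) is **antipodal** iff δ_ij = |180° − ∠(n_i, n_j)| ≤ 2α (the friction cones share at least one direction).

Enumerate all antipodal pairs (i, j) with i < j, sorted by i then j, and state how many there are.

count = 5; pairs: (0,2), (0,3), (1,3), (1,4), (2,4)

α = atan 0.6 = 30.96°;  2α = 61.93°
n_0 = (+0.6244, +0.7811)
n_1 = (-0.2081, +0.9781)
n_2 = (-0.9847, -0.1742)
n_3 = (-0.2759, -0.9612)
n_4 = (+0.7222, -0.6916)
  (0,1): δ = 129.35°  ·
  (0,2): δ = 41.33°  ✓
  (0,3): δ = 22.62°  ✓
  (0,4): δ = 84.88°  ·
  (1,2): δ = 91.98°  ·
  (1,3): δ = 28.03°  ✓
  (1,4): δ = 34.23°  ✓
  (2,3): δ = 116.05°  ·
  (2,4): δ = 53.80°  ✓
  (3,4): δ = 117.74°  ·
antipodal pairs: 5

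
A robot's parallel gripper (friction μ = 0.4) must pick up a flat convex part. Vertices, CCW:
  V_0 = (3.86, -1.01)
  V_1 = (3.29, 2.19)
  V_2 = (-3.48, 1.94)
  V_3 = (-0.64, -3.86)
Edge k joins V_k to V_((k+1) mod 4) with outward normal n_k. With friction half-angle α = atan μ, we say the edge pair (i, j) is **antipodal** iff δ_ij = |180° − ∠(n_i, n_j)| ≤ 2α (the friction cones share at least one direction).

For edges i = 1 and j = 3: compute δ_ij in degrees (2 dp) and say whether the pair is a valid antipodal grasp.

δ = 30.23°, valid

α = atan 0.4 = 21.80°;  2α = 43.60°
edge 1: e_1 = (-6.77, -0.25);  n_1 = (-0.0369, +0.9993)
edge 3: e_3 = (+4.50, +2.85);  n_3 = (+0.5351, -0.8448)
∠(n_1, n_3) = 149.77°
δ = |180° − 149.77°| = 30.23°
30.23° ≤ 2α = 43.60°  →  valid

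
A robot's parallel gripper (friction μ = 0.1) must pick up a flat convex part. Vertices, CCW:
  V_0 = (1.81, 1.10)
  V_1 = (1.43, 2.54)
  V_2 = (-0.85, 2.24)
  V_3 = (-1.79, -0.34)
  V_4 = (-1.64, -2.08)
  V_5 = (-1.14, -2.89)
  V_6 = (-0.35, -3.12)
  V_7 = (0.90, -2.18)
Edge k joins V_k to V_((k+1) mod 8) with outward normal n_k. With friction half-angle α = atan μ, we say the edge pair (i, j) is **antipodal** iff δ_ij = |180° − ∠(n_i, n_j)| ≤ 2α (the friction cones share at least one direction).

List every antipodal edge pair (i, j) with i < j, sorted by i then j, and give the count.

α = atan 0.1 = 5.71°;  2α = 11.42°
n_0 = (+0.9669, +0.2552)
n_1 = (-0.1305, +0.9915)
n_2 = (-0.9396, +0.3423)
n_3 = (-0.9963, -0.0859)
n_4 = (-0.8509, -0.5253)
n_5 = (-0.2795, -0.9601)
n_6 = (+0.6010, -0.7992)
n_7 = (+0.9636, -0.2673)
  (0,1): δ = 97.29°  ·
  (0,2): δ = 34.80°  ·
  (0,3): δ = 9.86°  ✓
  (0,4): δ = 16.90°  ·
  (0,5): δ = 58.98°  ·
  (0,6): δ = 112.16°  ·
  (0,7): δ = 149.71°  ·
  (1,2): δ = 117.51°  ·
  (1,3): δ = 92.57°  ·
  (1,4): δ = 65.81°  ·
  (1,5): δ = 23.73°  ·
  (1,6): δ = 29.45°  ·
  (1,7): δ = 67.00°  ·
  (2,3): δ = 155.05°  ·
  (2,4): δ = 128.29°  ·
  (2,5): δ = 86.21°  ·
  (2,6): δ = 33.04°  ·
  (2,7): δ = 4.51°  ✓
  (3,4): δ = 153.24°  ·
  (3,5): δ = 111.16°  ·
  (3,6): δ = 57.98°  ·
  (3,7): δ = 20.43°  ·
  (4,5): δ = 137.92°  ·
  (4,6): δ = 84.74°  ·
  (4,7): δ = 47.19°  ·
  (5,6): δ = 126.82°  ·
  (5,7): δ = 89.27°  ·
  (6,7): δ = 142.45°  ·
antipodal pairs: 2

count = 2; pairs: (0,3), (2,7)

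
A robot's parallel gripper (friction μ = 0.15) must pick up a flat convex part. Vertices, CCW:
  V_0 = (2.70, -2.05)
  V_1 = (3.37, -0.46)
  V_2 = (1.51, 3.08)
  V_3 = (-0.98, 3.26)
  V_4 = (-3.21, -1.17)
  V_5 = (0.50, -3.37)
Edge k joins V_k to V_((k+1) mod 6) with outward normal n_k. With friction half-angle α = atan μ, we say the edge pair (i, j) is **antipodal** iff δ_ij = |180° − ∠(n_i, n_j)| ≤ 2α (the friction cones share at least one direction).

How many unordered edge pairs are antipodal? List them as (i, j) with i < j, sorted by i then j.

α = atan 0.15 = 8.53°;  2α = 17.06°
n_0 = (+0.9215, -0.3883)
n_1 = (+0.8852, +0.4651)
n_2 = (+0.0721, +0.9974)
n_3 = (-0.8932, +0.4496)
n_4 = (-0.5101, -0.8601)
n_5 = (+0.5145, -0.8575)
  (0,1): δ = 129.43°  ·
  (0,2): δ = 71.28°  ·
  (0,3): δ = 3.87°  ✓
  (0,4): δ = 82.18°  ·
  (0,5): δ = 143.81°  ·
  (1,2): δ = 121.85°  ·
  (1,3): δ = 54.44°  ·
  (1,4): δ = 31.61°  ·
  (1,5): δ = 93.25°  ·
  (2,3): δ = 112.59°  ·
  (2,4): δ = 26.53°  ·
  (2,5): δ = 35.10°  ·
  (3,4): δ = 93.95°  ·
  (3,5): δ = 32.32°  ·
  (4,5): δ = 118.37°  ·
antipodal pairs: 1

count = 1; pairs: (0,3)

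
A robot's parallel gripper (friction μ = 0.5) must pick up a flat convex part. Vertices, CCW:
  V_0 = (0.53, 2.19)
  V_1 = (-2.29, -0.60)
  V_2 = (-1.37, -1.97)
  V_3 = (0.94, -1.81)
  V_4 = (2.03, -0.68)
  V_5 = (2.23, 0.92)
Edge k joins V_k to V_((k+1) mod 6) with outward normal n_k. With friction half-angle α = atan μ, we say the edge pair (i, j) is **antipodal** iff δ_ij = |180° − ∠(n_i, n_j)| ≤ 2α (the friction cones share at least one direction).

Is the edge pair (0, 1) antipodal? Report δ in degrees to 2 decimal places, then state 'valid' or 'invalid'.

α = atan 0.5 = 26.57°;  2α = 53.13°
edge 0: e_0 = (-2.82, -2.79);  n_0 = (-0.7033, +0.7109)
edge 1: e_1 = (+0.92, -1.37);  n_1 = (-0.8302, -0.5575)
∠(n_0, n_1) = 79.19°
δ = |180° − 79.19°| = 100.81°
100.81° > 2α = 53.13°  →  invalid

δ = 100.81°, invalid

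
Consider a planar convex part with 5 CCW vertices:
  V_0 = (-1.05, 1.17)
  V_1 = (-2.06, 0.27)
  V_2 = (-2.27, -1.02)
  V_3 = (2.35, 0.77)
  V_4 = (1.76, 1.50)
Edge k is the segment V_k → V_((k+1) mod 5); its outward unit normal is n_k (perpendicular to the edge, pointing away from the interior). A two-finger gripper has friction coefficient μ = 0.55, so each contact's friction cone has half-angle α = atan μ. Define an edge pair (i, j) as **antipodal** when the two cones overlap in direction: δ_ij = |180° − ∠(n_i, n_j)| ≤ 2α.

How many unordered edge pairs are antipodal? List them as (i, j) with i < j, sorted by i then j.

count = 3; pairs: (0,2), (1,3), (2,4)

α = atan 0.55 = 28.81°;  2α = 57.62°
n_0 = (-0.6653, +0.7466)
n_1 = (-0.9870, +0.1607)
n_2 = (+0.3613, -0.9325)
n_3 = (+0.7777, +0.6286)
n_4 = (-0.1166, +0.9932)
  (0,1): δ = 140.95°  ·
  (0,2): δ = 20.53°  ✓
  (0,3): δ = 87.24°  ·
  (0,4): δ = 144.99°  ·
  (1,2): δ = 59.58°  ·
  (1,3): δ = 48.19°  ✓
  (1,4): δ = 105.94°  ·
  (2,3): δ = 72.23°  ·
  (2,4): δ = 14.48°  ✓
  (3,4): δ = 122.25°  ·
antipodal pairs: 3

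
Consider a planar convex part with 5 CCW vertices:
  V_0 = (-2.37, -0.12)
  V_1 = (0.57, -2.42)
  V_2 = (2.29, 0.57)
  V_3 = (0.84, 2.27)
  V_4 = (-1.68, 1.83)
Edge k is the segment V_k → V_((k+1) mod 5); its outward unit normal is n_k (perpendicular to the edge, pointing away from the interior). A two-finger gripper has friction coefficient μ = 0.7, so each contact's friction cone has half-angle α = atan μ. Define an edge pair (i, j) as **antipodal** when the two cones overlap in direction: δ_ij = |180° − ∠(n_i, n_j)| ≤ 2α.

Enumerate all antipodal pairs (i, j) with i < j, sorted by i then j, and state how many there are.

count = 5; pairs: (0,2), (0,3), (1,3), (1,4), (2,4)

α = atan 0.7 = 34.99°;  2α = 69.98°
n_0 = (-0.6162, -0.7876)
n_1 = (+0.8668, -0.4986)
n_2 = (+0.7608, +0.6489)
n_3 = (-0.1720, +0.9851)
n_4 = (-0.9427, +0.3336)
  (0,1): δ = 81.87°  ·
  (0,2): δ = 11.50°  ✓
  (0,3): δ = 47.94°  ✓
  (0,4): δ = 108.55°  ·
  (1,2): δ = 109.63°  ·
  (1,3): δ = 50.19°  ✓
  (1,4): δ = 10.42°  ✓
  (2,3): δ = 120.56°  ·
  (2,4): δ = 59.95°  ✓
  (3,4): δ = 119.39°  ·
antipodal pairs: 5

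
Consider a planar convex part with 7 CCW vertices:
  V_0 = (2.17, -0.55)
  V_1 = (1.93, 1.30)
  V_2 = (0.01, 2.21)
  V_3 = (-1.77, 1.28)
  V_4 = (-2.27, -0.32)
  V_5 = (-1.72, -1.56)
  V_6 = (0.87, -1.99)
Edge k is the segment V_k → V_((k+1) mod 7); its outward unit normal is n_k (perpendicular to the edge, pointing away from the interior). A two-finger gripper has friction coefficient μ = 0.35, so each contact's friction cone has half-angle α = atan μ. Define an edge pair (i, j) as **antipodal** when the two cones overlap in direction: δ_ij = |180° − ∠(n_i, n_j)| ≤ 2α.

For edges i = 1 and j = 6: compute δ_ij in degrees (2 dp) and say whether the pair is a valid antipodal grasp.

α = atan 0.35 = 19.29°;  2α = 38.58°
edge 1: e_1 = (-1.92, +0.91);  n_1 = (+0.4283, +0.9036)
edge 6: e_6 = (+1.30, +1.44);  n_6 = (+0.7423, -0.6701)
∠(n_1, n_6) = 106.72°
δ = |180° − 106.72°| = 73.28°
73.28° > 2α = 38.58°  →  invalid

δ = 73.28°, invalid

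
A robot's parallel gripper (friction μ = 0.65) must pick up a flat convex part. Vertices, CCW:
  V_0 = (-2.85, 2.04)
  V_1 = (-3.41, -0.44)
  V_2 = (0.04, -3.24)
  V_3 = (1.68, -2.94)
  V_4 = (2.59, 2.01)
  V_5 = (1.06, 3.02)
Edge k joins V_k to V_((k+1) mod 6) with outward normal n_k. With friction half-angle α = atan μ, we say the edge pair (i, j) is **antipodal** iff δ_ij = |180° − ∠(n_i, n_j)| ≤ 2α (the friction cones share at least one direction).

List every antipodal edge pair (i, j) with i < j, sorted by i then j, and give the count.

α = atan 0.65 = 33.02°;  2α = 66.05°
n_0 = (-0.9754, +0.2203)
n_1 = (-0.6302, -0.7765)
n_2 = (+0.1799, -0.9837)
n_3 = (+0.9835, -0.1808)
n_4 = (+0.5509, +0.8346)
n_5 = (-0.2431, +0.9700)
  (0,1): δ = 116.34°  ·
  (0,2): δ = 66.91°  ·
  (0,3): δ = 2.31°  ✓
  (0,4): δ = 69.29°  ·
  (0,5): δ = 116.80°  ·
  (1,2): δ = 130.57°  ·
  (1,3): δ = 61.35°  ✓
  (1,4): δ = 5.63°  ✓
  (1,5): δ = 53.13°  ✓
  (2,3): δ = 110.78°  ·
  (2,4): δ = 43.80°  ✓
  (2,5): δ = 3.70°  ✓
  (3,4): δ = 113.01°  ·
  (3,5): δ = 65.51°  ✓
  (4,5): δ = 132.50°  ·
antipodal pairs: 7

count = 7; pairs: (0,3), (1,3), (1,4), (1,5), (2,4), (2,5), (3,5)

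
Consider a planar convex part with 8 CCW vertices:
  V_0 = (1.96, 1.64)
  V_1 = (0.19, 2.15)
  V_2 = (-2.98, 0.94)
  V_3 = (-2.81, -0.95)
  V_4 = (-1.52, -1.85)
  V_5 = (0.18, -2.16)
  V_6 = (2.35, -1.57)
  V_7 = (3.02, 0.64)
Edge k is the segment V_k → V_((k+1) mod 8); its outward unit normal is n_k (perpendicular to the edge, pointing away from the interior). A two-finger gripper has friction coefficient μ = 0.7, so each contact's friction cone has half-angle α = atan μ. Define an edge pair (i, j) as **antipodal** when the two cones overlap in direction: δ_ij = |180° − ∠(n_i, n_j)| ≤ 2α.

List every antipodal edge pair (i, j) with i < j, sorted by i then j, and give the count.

α = atan 0.7 = 34.99°;  2α = 69.98°
n_0 = (+0.2769, +0.9609)
n_1 = (-0.3566, +0.9343)
n_2 = (-0.9960, -0.0896)
n_3 = (-0.5722, -0.8201)
n_4 = (-0.1794, -0.9838)
n_5 = (+0.2624, -0.9650)
n_6 = (+0.9570, -0.2901)
n_7 = (+0.6862, +0.7274)
  (0,1): δ = 143.03°  ·
  (0,2): δ = 68.79°  ✓
  (0,3): δ = 18.83°  ✓
  (0,4): δ = 5.74°  ✓
  (0,5): δ = 31.28°  ✓
  (0,6): δ = 89.21°  ·
  (0,7): δ = 152.74°  ·
  (1,2): δ = 105.75°  ·
  (1,3): δ = 55.79°  ✓
  (1,4): δ = 31.23°  ✓
  (1,5): δ = 5.68°  ✓
  (1,6): δ = 52.24°  ✓
  (1,7): δ = 115.78°  ·
  (2,3): δ = 130.04°  ·
  (2,4): δ = 105.47°  ·
  (2,5): δ = 79.93°  ·
  (2,6): δ = 22.01°  ✓
  (2,7): δ = 41.53°  ✓
  (3,4): δ = 155.43°  ·
  (3,5): δ = 129.89°  ·
  (3,6): δ = 71.96°  ·
  (3,7): δ = 8.43°  ✓
  (4,5): δ = 154.46°  ·
  (4,6): δ = 96.53°  ·
  (4,7): δ = 33.00°  ✓
  (5,6): δ = 122.08°  ·
  (5,7): δ = 58.54°  ✓
  (6,7): δ = 116.47°  ·
antipodal pairs: 13

count = 13; pairs: (0,2), (0,3), (0,4), (0,5), (1,3), (1,4), (1,5), (1,6), (2,6), (2,7), (3,7), (4,7), (5,7)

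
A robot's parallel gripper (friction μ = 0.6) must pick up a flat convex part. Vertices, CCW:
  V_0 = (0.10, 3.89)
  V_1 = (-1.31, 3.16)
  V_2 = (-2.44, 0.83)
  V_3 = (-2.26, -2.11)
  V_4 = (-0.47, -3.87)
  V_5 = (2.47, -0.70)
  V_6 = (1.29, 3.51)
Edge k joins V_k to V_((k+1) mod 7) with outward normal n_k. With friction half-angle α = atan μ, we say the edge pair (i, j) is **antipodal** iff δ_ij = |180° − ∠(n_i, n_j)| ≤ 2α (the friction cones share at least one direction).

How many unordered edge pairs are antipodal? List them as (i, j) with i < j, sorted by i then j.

count = 7; pairs: (0,4), (1,4), (1,5), (2,4), (2,5), (3,5), (3,6)

α = atan 0.6 = 30.96°;  2α = 61.93°
n_0 = (-0.4598, +0.8880)
n_1 = (-0.8998, +0.4364)
n_2 = (-0.9981, -0.0611)
n_3 = (-0.7011, -0.7131)
n_4 = (+0.7332, -0.6800)
n_5 = (+0.9629, +0.2699)
n_6 = (+0.3042, +0.9526)
  (0,1): δ = 143.24°  ·
  (0,2): δ = 113.87°  ·
  (0,3): δ = 71.89°  ·
  (0,4): δ = 19.78°  ✓
  (0,5): δ = 78.29°  ·
  (0,6): δ = 134.92°  ·
  (1,2): δ = 150.62°  ·
  (1,3): δ = 108.64°  ·
  (1,4): δ = 16.97°  ✓
  (1,5): δ = 41.53°  ✓
  (1,6): δ = 98.16°  ·
  (2,3): δ = 138.02°  ·
  (2,4): δ = 46.35°  ✓
  (2,5): δ = 12.15°  ✓
  (2,6): δ = 68.79°  ·
  (3,4): δ = 88.33°  ·
  (3,5): δ = 29.83°  ✓
  (3,6): δ = 26.81°  ✓
  (4,5): δ = 121.50°  ·
  (4,6): δ = 64.87°  ·
  (5,6): δ = 123.37°  ·
antipodal pairs: 7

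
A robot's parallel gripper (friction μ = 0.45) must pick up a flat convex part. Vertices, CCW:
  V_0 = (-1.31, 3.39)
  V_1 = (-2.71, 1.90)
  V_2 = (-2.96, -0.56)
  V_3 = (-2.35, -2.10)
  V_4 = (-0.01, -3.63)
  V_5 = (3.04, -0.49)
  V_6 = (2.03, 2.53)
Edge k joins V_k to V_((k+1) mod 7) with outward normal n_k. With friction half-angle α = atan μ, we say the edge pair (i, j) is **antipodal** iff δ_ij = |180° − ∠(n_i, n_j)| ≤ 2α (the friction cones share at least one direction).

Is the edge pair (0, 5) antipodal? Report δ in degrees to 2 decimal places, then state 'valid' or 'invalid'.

α = atan 0.45 = 24.23°;  2α = 48.46°
edge 0: e_0 = (-1.40, -1.49);  n_0 = (-0.7288, +0.6848)
edge 5: e_5 = (-1.01, +3.02);  n_5 = (+0.9484, +0.3172)
∠(n_0, n_5) = 118.29°
δ = |180° − 118.29°| = 61.71°
61.71° > 2α = 48.46°  →  invalid

δ = 61.71°, invalid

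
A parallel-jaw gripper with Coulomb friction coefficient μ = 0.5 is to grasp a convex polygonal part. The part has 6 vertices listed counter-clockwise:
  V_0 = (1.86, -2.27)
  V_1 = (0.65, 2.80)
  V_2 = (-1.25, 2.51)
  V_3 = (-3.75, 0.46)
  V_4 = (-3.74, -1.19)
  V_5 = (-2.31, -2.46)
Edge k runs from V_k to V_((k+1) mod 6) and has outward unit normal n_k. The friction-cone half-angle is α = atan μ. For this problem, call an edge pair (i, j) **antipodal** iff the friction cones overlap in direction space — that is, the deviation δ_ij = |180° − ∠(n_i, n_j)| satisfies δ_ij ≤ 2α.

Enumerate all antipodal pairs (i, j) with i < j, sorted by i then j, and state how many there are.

count = 5; pairs: (0,3), (0,4), (1,4), (1,5), (2,5)

α = atan 0.5 = 26.57°;  2α = 53.13°
n_0 = (+0.9727, +0.2321)
n_1 = (-0.1509, +0.9886)
n_2 = (-0.6341, +0.7733)
n_3 = (-1.0000, -0.0061)
n_4 = (-0.6640, -0.7477)
n_5 = (+0.0455, -0.9990)
  (0,1): δ = 94.74°  ·
  (0,2): δ = 64.07°  ·
  (0,3): δ = 13.08°  ✓
  (0,4): δ = 34.97°  ✓
  (0,5): δ = 79.19°  ·
  (1,2): δ = 149.33°  ·
  (1,3): δ = 98.33°  ·
  (1,4): δ = 50.29°  ✓
  (1,5): δ = 6.07°  ✓
  (2,3): δ = 129.00°  ·
  (2,4): δ = 80.96°  ·
  (2,5): δ = 36.74°  ✓
  (3,4): δ = 131.96°  ·
  (3,5): δ = 87.74°  ·
  (4,5): δ = 135.78°  ·
antipodal pairs: 5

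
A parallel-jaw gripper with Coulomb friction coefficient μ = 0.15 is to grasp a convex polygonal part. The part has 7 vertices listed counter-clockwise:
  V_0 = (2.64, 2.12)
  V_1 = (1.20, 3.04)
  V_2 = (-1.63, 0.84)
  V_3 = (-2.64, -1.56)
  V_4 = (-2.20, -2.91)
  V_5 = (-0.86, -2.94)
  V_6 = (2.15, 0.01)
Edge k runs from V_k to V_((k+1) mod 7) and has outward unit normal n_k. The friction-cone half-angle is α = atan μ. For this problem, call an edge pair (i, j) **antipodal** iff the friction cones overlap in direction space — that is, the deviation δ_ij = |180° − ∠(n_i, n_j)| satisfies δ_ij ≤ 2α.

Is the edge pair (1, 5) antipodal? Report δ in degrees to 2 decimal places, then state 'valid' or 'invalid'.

α = atan 0.15 = 8.53°;  2α = 17.06°
edge 1: e_1 = (-2.83, -2.20);  n_1 = (-0.6137, +0.7895)
edge 5: e_5 = (+3.01, +2.95);  n_5 = (+0.7000, -0.7142)
∠(n_1, n_5) = 173.44°
δ = |180° − 173.44°| = 6.56°
6.56° ≤ 2α = 17.06°  →  valid

δ = 6.56°, valid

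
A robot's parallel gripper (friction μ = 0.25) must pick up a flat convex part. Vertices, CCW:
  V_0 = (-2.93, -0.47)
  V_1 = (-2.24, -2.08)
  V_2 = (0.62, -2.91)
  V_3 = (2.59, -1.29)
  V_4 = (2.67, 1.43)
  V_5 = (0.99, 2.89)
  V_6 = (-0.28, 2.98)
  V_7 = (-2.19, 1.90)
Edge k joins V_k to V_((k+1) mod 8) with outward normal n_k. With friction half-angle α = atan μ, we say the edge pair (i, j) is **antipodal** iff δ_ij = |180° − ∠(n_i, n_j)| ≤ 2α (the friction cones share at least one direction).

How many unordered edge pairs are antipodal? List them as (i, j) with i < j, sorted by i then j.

count = 6; pairs: (0,3), (0,4), (1,4), (1,5), (2,6), (3,7)

α = atan 0.25 = 14.04°;  2α = 28.07°
n_0 = (-0.9191, -0.3939)
n_1 = (-0.2787, -0.9604)
n_2 = (+0.6352, -0.7724)
n_3 = (+0.9996, -0.0294)
n_4 = (+0.6560, +0.7548)
n_5 = (+0.0707, +0.9975)
n_6 = (-0.4922, +0.8705)
n_7 = (-0.9546, +0.2980)
  (0,1): δ = 129.38°  ·
  (0,2): δ = 73.77°  ·
  (0,3): δ = 24.88°  ✓
  (0,4): δ = 25.81°  ✓
  (0,5): δ = 62.75°  ·
  (0,6): δ = 96.29°  ·
  (0,7): δ = 139.46°  ·
  (1,2): δ = 124.39°  ·
  (1,3): δ = 75.50°  ·
  (1,4): δ = 24.81°  ✓
  (1,5): δ = 12.13°  ✓
  (1,6): δ = 45.67°  ·
  (1,7): δ = 88.84°  ·
  (2,3): δ = 131.12°  ·
  (2,4): δ = 80.42°  ·
  (2,5): δ = 43.49°  ·
  (2,6): δ = 9.95°  ✓
  (2,7): δ = 33.23°  ·
  (3,4): δ = 129.31°  ·
  (3,5): δ = 92.37°  ·
  (3,6): δ = 58.83°  ·
  (3,7): δ = 15.66°  ✓
  (4,5): δ = 143.06°  ·
  (4,6): δ = 109.52°  ·
  (4,7): δ = 66.35°  ·
  (5,6): δ = 146.46°  ·
  (5,7): δ = 103.29°  ·
  (6,7): δ = 136.83°  ·
antipodal pairs: 6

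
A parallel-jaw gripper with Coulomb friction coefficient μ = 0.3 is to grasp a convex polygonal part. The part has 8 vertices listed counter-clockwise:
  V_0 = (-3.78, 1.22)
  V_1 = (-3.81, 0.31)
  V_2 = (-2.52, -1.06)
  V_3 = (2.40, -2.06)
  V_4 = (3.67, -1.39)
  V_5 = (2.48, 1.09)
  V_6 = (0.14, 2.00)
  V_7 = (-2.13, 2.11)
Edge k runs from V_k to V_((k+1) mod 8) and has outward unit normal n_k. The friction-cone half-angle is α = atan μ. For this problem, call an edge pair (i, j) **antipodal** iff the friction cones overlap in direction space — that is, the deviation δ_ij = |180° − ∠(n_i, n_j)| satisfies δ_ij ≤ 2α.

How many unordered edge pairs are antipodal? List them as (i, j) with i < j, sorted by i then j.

count = 7; pairs: (0,4), (1,4), (1,5), (2,5), (2,6), (3,6), (3,7)

α = atan 0.3 = 16.70°;  2α = 33.40°
n_0 = (-0.9995, +0.0329)
n_1 = (-0.7280, -0.6855)
n_2 = (-0.1992, -0.9800)
n_3 = (+0.4666, -0.8845)
n_4 = (+0.9016, +0.4326)
n_5 = (+0.3624, +0.9320)
n_6 = (+0.0484, +0.9988)
n_7 = (-0.4747, +0.8801)
  (0,1): δ = 134.83°  ·
  (0,2): δ = 99.60°  ·
  (0,3): δ = 60.30°  ·
  (0,4): δ = 27.52°  ✓
  (0,5): δ = 70.64°  ·
  (0,6): δ = 89.11°  ·
  (0,7): δ = 120.23°  ·
  (1,2): δ = 144.77°  ·
  (1,3): δ = 105.46°  ·
  (1,4): δ = 17.64°  ✓
  (1,5): δ = 25.47°  ✓
  (1,6): δ = 43.95°  ·
  (1,7): δ = 75.06°  ·
  (2,3): δ = 140.70°  ·
  (2,4): δ = 52.88°  ·
  (2,5): δ = 9.76°  ✓
  (2,6): δ = 8.71°  ✓
  (2,7): δ = 39.83°  ·
  (3,4): δ = 92.18°  ·
  (3,5): δ = 49.06°  ·
  (3,6): δ = 30.59°  ✓
  (3,7): δ = 0.53°  ✓
  (4,5): δ = 136.88°  ·
  (4,6): δ = 118.41°  ·
  (4,7): δ = 87.29°  ·
  (5,6): δ = 161.52°  ·
  (5,7): δ = 130.41°  ·
  (6,7): δ = 148.88°  ·
antipodal pairs: 7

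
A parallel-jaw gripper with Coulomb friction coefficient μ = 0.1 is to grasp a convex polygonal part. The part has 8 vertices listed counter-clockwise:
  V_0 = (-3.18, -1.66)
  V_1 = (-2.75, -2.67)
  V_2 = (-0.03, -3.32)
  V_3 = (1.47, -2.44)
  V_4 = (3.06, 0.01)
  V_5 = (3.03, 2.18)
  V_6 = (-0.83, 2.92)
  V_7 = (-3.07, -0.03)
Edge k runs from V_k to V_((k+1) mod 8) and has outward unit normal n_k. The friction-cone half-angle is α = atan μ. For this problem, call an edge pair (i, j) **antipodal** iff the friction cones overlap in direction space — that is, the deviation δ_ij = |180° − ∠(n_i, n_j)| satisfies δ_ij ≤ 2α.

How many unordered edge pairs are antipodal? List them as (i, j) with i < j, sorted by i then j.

count = 3; pairs: (1,5), (3,6), (4,7)

α = atan 0.1 = 5.71°;  2α = 11.42°
n_0 = (-0.9201, -0.3917)
n_1 = (-0.2324, -0.9726)
n_2 = (+0.5060, -0.8625)
n_3 = (+0.8388, -0.5444)
n_4 = (+0.9999, +0.0138)
n_5 = (+0.1883, +0.9821)
n_6 = (-0.7964, +0.6047)
n_7 = (-0.9977, +0.0673)
  (0,1): δ = 126.50°  ·
  (0,2): δ = 82.66°  ·
  (0,3): δ = 56.04°  ·
  (0,4): δ = 22.27°  ·
  (0,5): δ = 56.09°  ·
  (0,6): δ = 119.73°  ·
  (0,7): δ = 153.08°  ·
  (1,2): δ = 136.16°  ·
  (1,3): δ = 109.54°  ·
  (1,4): δ = 75.77°  ·
  (1,5): δ = 2.59°  ✓
  (1,6): δ = 66.23°  ·
  (1,7): δ = 99.58°  ·
  (2,3): δ = 153.38°  ·
  (2,4): δ = 119.61°  ·
  (2,5): δ = 41.25°  ·
  (2,6): δ = 22.39°  ·
  (2,7): δ = 55.74°  ·
  (3,4): δ = 146.23°  ·
  (3,5): δ = 67.87°  ·
  (3,6): δ = 4.23°  ✓
  (3,7): δ = 29.12°  ·
  (4,5): δ = 101.64°  ·
  (4,6): δ = 38.00°  ·
  (4,7): δ = 4.65°  ✓
  (5,6): δ = 116.36°  ·
  (5,7): δ = 83.01°  ·
  (6,7): δ = 146.65°  ·
antipodal pairs: 3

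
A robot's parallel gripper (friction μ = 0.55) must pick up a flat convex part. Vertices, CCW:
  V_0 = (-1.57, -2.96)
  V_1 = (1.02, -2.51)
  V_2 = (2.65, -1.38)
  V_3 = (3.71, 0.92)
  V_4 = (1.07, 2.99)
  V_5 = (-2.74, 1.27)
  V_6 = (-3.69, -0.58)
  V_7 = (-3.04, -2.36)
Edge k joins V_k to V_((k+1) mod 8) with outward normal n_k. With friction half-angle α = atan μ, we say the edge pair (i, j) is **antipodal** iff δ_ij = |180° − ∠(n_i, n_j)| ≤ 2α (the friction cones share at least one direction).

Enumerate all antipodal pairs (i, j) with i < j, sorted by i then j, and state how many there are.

count = 11; pairs: (0,3), (0,4), (0,5), (1,4), (1,5), (2,4), (2,5), (2,6), (3,6), (3,7), (4,7)

α = atan 0.55 = 28.81°;  2α = 57.62°
n_0 = (+0.1712, -0.9852)
n_1 = (+0.5697, -0.8218)
n_2 = (+0.9082, -0.4186)
n_3 = (+0.6170, +0.7869)
n_4 = (-0.4115, +0.9114)
n_5 = (-0.8896, +0.4568)
n_6 = (-0.9393, -0.3430)
n_7 = (-0.3779, -0.9258)
  (0,1): δ = 155.12°  ·
  (0,2): δ = 124.60°  ·
  (0,3): δ = 47.96°  ✓
  (0,4): δ = 14.44°  ✓
  (0,5): δ = 52.96°  ✓
  (0,6): δ = 100.20°  ·
  (0,7): δ = 147.94°  ·
  (1,2): δ = 149.48°  ·
  (1,3): δ = 72.83°  ·
  (1,4): δ = 10.44°  ✓
  (1,5): δ = 28.09°  ✓
  (1,6): δ = 75.33°  ·
  (1,7): δ = 123.06°  ·
  (2,3): δ = 103.36°  ·
  (2,4): δ = 40.96°  ✓
  (2,5): δ = 2.44°  ✓
  (2,6): δ = 44.80°  ✓
  (2,7): δ = 92.54°  ·
  (3,4): δ = 117.60°  ·
  (3,5): δ = 79.08°  ·
  (3,6): δ = 31.84°  ✓
  (3,7): δ = 15.90°  ✓
  (4,5): δ = 141.48°  ·
  (4,6): δ = 94.24°  ·
  (4,7): δ = 46.50°  ✓
  (5,6): δ = 132.76°  ·
  (5,7): δ = 85.02°  ·
  (6,7): δ = 132.26°  ·
antipodal pairs: 11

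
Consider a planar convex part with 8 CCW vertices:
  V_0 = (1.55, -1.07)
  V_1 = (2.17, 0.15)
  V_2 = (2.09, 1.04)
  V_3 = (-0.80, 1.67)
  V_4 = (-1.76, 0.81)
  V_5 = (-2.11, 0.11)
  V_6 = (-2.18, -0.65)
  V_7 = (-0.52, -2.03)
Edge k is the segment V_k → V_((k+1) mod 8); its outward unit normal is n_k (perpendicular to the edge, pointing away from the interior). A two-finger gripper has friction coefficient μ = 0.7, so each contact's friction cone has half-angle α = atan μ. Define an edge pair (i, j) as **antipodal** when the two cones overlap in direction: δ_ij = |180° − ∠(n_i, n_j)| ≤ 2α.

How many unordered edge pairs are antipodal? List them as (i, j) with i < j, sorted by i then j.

count = 12; pairs: (0,3), (0,4), (0,5), (1,3), (1,4), (1,5), (1,6), (2,6), (2,7), (3,7), (4,7), (5,7)

α = atan 0.7 = 34.99°;  2α = 69.98°
n_0 = (+0.8915, -0.4530)
n_1 = (+0.9960, +0.0895)
n_2 = (+0.2130, +0.9771)
n_3 = (-0.6672, +0.7448)
n_4 = (-0.8944, +0.4472)
n_5 = (-0.9958, +0.0917)
n_6 = (-0.6393, -0.7690)
n_7 = (+0.4207, -0.9072)
  (0,1): δ = 147.92°  ·
  (0,2): δ = 75.36°  ·
  (0,3): δ = 21.21°  ✓
  (0,4): δ = 0.37°  ✓
  (0,5): δ = 21.68°  ✓
  (0,6): δ = 77.20°  ·
  (0,7): δ = 141.82°  ·
  (1,2): δ = 107.43°  ·
  (1,3): δ = 53.28°  ✓
  (1,4): δ = 31.70°  ✓
  (1,5): δ = 10.40°  ✓
  (1,6): δ = 45.13°  ✓
  (1,7): δ = 109.74°  ·
  (2,3): δ = 125.85°  ·
  (2,4): δ = 104.27°  ·
  (2,5): δ = 82.96°  ·
  (2,6): δ = 27.44°  ✓
  (2,7): δ = 37.18°  ✓
  (3,4): δ = 158.42°  ·
  (3,5): δ = 137.12°  ·
  (3,6): δ = 81.59°  ·
  (3,7): δ = 16.97°  ✓
  (4,5): δ = 158.70°  ·
  (4,6): δ = 103.17°  ·
  (4,7): δ = 38.55°  ✓
  (5,6): δ = 124.48°  ·
  (5,7): δ = 59.86°  ✓
  (6,7): δ = 115.38°  ·
antipodal pairs: 12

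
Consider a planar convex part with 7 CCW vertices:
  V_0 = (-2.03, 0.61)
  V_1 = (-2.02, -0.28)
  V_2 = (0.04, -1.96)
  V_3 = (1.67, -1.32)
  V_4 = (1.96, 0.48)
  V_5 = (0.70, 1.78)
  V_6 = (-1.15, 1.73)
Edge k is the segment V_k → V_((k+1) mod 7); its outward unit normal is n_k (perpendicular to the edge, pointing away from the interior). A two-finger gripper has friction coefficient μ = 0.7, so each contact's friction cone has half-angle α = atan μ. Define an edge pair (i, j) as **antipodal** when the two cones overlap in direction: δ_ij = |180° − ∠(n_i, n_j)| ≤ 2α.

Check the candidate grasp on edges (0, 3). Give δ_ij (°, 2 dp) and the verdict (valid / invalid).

α = atan 0.7 = 34.99°;  2α = 69.98°
edge 0: e_0 = (+0.01, -0.89);  n_0 = (-0.9999, -0.0112)
edge 3: e_3 = (+0.29, +1.80);  n_3 = (+0.9873, -0.1591)
∠(n_0, n_3) = 170.20°
δ = |180° − 170.20°| = 9.80°
9.80° ≤ 2α = 69.98°  →  valid

δ = 9.80°, valid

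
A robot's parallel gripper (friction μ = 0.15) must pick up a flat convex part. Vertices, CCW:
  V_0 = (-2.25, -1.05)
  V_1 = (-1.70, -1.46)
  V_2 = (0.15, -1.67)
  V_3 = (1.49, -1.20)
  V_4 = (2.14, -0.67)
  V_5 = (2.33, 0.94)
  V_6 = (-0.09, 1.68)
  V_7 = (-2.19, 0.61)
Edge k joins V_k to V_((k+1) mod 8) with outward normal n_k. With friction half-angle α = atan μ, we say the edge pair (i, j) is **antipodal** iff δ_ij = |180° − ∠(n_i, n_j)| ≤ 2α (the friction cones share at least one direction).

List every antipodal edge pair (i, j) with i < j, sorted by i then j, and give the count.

α = atan 0.15 = 8.53°;  2α = 17.06°
n_0 = (-0.5977, -0.8017)
n_1 = (-0.1128, -0.9936)
n_2 = (+0.3310, -0.9436)
n_3 = (+0.6319, -0.7750)
n_4 = (+0.9931, -0.1172)
n_5 = (+0.2924, +0.9563)
n_6 = (-0.4540, +0.8910)
n_7 = (-0.9993, +0.0361)
  (0,1): δ = 149.77°  ·
  (0,2): δ = 123.97°  ·
  (0,3): δ = 104.10°  ·
  (0,4): δ = 60.03°  ·
  (0,5): δ = 19.70°  ·
  (0,6): δ = 63.70°  ·
  (0,7): δ = 124.63°  ·
  (1,2): δ = 154.20°  ·
  (1,3): δ = 134.33°  ·
  (1,4): δ = 90.25°  ·
  (1,5): δ = 10.53°  ✓
  (1,6): δ = 33.48°  ·
  (1,7): δ = 94.41°  ·
  (2,3): δ = 160.13°  ·
  (2,4): δ = 116.06°  ·
  (2,5): δ = 36.33°  ·
  (2,6): δ = 7.67°  ✓
  (2,7): δ = 68.60°  ·
  (3,4): δ = 135.92°  ·
  (3,5): δ = 56.20°  ·
  (3,6): δ = 12.19°  ✓
  (3,7): δ = 48.74°  ·
  (4,5): δ = 100.27°  ·
  (4,6): δ = 56.27°  ·
  (4,7): δ = 4.66°  ✓
  (5,6): δ = 136.00°  ·
  (5,7): δ = 75.07°  ·
  (6,7): δ = 119.07°  ·
antipodal pairs: 4

count = 4; pairs: (1,5), (2,6), (3,6), (4,7)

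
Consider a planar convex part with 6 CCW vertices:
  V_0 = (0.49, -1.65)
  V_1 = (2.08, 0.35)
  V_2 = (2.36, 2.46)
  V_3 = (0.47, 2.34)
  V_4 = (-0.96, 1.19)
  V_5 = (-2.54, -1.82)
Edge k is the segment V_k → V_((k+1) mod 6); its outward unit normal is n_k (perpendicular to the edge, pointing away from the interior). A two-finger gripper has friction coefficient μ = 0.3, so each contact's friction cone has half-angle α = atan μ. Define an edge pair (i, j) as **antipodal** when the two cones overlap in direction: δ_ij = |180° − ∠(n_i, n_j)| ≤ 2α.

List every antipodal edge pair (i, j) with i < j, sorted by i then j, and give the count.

α = atan 0.3 = 16.70°;  2α = 33.40°
n_0 = (+0.7828, -0.6223)
n_1 = (+0.9913, -0.1315)
n_2 = (-0.0634, +0.9980)
n_3 = (-0.6267, +0.7793)
n_4 = (-0.8854, +0.4648)
n_5 = (+0.0560, -0.9984)
  (0,1): δ = 149.07°  ·
  (0,2): δ = 47.88°  ·
  (0,3): δ = 12.71°  ✓
  (0,4): δ = 10.79°  ✓
  (0,5): δ = 131.70°  ·
  (1,2): δ = 78.81°  ·
  (1,3): δ = 43.63°  ·
  (1,4): δ = 20.14°  ✓
  (1,5): δ = 100.77°  ·
  (2,3): δ = 144.83°  ·
  (2,4): δ = 121.33°  ·
  (2,5): δ = 0.42°  ✓
  (3,4): δ = 156.50°  ·
  (3,5): δ = 35.59°  ·
  (4,5): δ = 59.09°  ·
antipodal pairs: 4

count = 4; pairs: (0,3), (0,4), (1,4), (2,5)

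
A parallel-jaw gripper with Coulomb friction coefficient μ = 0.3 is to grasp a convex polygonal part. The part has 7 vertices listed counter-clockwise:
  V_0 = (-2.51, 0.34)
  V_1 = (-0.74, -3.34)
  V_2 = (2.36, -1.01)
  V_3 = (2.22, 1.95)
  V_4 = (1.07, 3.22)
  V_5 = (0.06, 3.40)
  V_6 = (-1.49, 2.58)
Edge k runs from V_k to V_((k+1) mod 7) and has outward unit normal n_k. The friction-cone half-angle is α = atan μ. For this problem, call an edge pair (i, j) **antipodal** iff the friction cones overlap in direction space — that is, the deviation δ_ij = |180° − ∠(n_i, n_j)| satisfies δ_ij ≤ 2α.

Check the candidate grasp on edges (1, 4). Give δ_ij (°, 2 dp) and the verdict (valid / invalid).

δ = 47.03°, invalid

α = atan 0.3 = 16.70°;  2α = 33.40°
edge 1: e_1 = (+3.10, +2.33);  n_1 = (+0.6008, -0.7994)
edge 4: e_4 = (-1.01, +0.18);  n_4 = (+0.1755, +0.9845)
∠(n_1, n_4) = 132.97°
δ = |180° − 132.97°| = 47.03°
47.03° > 2α = 33.40°  →  invalid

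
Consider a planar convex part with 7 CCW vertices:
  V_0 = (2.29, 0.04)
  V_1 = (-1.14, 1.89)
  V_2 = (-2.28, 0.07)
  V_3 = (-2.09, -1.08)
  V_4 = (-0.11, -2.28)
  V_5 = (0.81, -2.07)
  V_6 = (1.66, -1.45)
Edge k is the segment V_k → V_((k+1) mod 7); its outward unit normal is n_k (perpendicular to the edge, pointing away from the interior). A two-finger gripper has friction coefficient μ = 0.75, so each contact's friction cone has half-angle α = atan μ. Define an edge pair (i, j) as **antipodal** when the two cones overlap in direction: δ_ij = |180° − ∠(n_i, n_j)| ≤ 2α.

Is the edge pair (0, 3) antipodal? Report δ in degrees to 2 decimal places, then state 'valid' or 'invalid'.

α = atan 0.75 = 36.87°;  2α = 73.74°
edge 0: e_0 = (-3.43, +1.85);  n_0 = (+0.4747, +0.8801)
edge 3: e_3 = (+1.98, -1.20);  n_3 = (-0.5183, -0.8552)
∠(n_0, n_3) = 177.12°
δ = |180° − 177.12°| = 2.88°
2.88° ≤ 2α = 73.74°  →  valid

δ = 2.88°, valid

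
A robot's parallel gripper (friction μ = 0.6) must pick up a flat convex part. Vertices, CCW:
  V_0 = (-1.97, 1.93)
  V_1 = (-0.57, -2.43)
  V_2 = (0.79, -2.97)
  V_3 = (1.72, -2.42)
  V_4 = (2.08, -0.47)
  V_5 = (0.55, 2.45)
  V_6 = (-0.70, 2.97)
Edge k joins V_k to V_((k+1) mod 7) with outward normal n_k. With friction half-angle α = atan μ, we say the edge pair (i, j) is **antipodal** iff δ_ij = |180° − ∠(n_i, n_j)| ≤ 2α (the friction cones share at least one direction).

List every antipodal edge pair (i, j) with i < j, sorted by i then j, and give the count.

α = atan 0.6 = 30.96°;  2α = 61.93°
n_0 = (-0.9521, -0.3057)
n_1 = (-0.3690, -0.9294)
n_2 = (+0.5090, -0.8607)
n_3 = (+0.9834, -0.1815)
n_4 = (+0.8858, +0.4641)
n_5 = (+0.3841, +0.9233)
n_6 = (-0.6336, +0.7737)
  (0,1): δ = 129.46°  ·
  (0,2): δ = 77.20°  ·
  (0,3): δ = 28.26°  ✓
  (0,4): δ = 9.85°  ✓
  (0,5): δ = 49.61°  ✓
  (0,6): δ = 111.51°  ·
  (1,2): δ = 127.74°  ·
  (1,3): δ = 78.80°  ·
  (1,4): δ = 40.69°  ✓
  (1,5): δ = 0.93°  ✓
  (1,6): δ = 60.97°  ✓
  (2,3): δ = 131.06°  ·
  (2,4): δ = 92.95°  ·
  (2,5): δ = 53.19°  ✓
  (2,6): δ = 8.71°  ✓
  (3,4): δ = 141.89°  ·
  (3,5): δ = 102.13°  ·
  (3,6): δ = 40.23°  ✓
  (4,5): δ = 140.24°  ·
  (4,6): δ = 78.34°  ·
  (5,6): δ = 118.10°  ·
antipodal pairs: 9

count = 9; pairs: (0,3), (0,4), (0,5), (1,4), (1,5), (1,6), (2,5), (2,6), (3,6)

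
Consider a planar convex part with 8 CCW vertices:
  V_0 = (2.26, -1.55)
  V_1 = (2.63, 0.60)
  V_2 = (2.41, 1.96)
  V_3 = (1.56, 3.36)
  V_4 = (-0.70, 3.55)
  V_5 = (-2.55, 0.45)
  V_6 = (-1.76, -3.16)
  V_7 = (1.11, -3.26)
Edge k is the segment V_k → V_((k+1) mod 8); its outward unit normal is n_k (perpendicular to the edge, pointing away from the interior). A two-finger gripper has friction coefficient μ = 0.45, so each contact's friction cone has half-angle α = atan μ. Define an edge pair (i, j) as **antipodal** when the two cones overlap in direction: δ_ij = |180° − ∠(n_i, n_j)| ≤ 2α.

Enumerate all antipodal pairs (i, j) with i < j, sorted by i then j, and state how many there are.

count = 8; pairs: (0,4), (0,5), (1,4), (1,5), (2,5), (3,6), (4,7), (5,7)

α = atan 0.45 = 24.23°;  2α = 48.46°
n_0 = (+0.9855, -0.1696)
n_1 = (+0.9872, +0.1597)
n_2 = (+0.8548, +0.5190)
n_3 = (+0.0838, +0.9965)
n_4 = (-0.8587, +0.5125)
n_5 = (-0.9769, -0.2138)
n_6 = (-0.0348, -0.9994)
n_7 = (+0.8298, -0.5581)
  (0,1): δ = 161.05°  ·
  (0,2): δ = 138.97°  ·
  (0,3): δ = 85.04°  ·
  (0,4): δ = 21.06°  ✓
  (0,5): δ = 22.11°  ✓
  (0,6): δ = 97.77°  ·
  (0,7): δ = 155.84°  ·
  (1,2): δ = 157.93°  ·
  (1,3): δ = 103.99°  ·
  (1,4): δ = 40.02°  ✓
  (1,5): δ = 3.15°  ✓
  (1,6): δ = 78.82°  ·
  (1,7): δ = 136.89°  ·
  (2,3): δ = 126.07°  ·
  (2,4): δ = 62.09°  ·
  (2,5): δ = 18.92°  ✓
  (2,6): δ = 56.74°  ·
  (2,7): δ = 114.81°  ·
  (3,4): δ = 116.02°  ·
  (3,5): δ = 72.85°  ·
  (3,6): δ = 2.81°  ✓
  (3,7): δ = 60.88°  ·
  (4,5): δ = 136.83°  ·
  (4,6): δ = 61.17°  ·
  (4,7): δ = 3.09°  ✓
  (5,6): δ = 104.34°  ·
  (5,7): δ = 46.27°  ✓
  (6,7): δ = 121.93°  ·
antipodal pairs: 8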